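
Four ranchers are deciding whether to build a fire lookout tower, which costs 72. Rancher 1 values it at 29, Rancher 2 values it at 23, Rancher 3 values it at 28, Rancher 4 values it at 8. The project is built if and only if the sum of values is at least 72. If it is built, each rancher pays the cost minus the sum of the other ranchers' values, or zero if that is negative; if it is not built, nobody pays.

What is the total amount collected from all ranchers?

Total value 88 ≥ cost 72, so it is built.
Rancher 1: others sum to 59; max(0, 72 - 59) = 13.
Rancher 2: others sum to 65; max(0, 72 - 65) = 7.
Rancher 3: others sum to 60; max(0, 72 - 60) = 12.
Rancher 4: others sum to 80; max(0, 72 - 80) = 0.
Total collected = 13 + 7 + 12 + 0 = 32.

32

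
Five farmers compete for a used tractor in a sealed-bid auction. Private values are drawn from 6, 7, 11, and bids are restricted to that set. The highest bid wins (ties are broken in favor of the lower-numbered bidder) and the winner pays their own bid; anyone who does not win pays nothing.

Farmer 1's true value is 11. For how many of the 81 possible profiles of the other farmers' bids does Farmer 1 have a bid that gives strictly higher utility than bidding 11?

16

Others bid (6, 6, 6, 6): truth gives 0; bid 6 gives 5 > 0. Violating.
Others bid (6, 6, 6, 7): truth gives 0; bid 7 gives 4 > 0. Violating.
Others bid (6, 6, 7, 6): truth gives 0; bid 7 gives 4 > 0. Violating.
Others bid (6, 6, 7, 7): truth gives 0; bid 7 gives 4 > 0. Violating.
Others bid (6, 6, 6, 11): truth gives 0; no alternative beats it.
Others bid (6, 6, 7, 11): truth gives 0; no alternative beats it.
(Checking all 81 profiles: 16 have a profitable deviation, 65 do not.)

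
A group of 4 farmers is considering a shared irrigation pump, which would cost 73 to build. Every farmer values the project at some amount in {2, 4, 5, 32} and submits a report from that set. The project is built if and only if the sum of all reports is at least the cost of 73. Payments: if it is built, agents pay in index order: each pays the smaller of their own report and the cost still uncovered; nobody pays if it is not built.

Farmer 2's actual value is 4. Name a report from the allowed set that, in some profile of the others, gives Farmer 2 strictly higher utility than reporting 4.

2

Suppose Farmer 1 reports 32, Farmer 3 reports 32 and Farmer 4 reports 32.
Report 4: project built, pays 4, utility 4 - 4 = 0.
Report 2: project built, pays 2, utility 4 - 2 = 2.
So reporting 2 beats truth here (2 > 0).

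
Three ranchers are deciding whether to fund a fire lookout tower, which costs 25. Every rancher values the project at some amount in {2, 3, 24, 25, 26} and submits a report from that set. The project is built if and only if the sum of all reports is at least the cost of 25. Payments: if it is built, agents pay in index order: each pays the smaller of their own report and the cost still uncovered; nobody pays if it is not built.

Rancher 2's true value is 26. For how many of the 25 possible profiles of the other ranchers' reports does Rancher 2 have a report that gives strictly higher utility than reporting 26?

6

Others report (2, 24): truth gives 3; report 2 gives 24 > 3. Violating.
Others report (2, 25): truth gives 3; report 2 gives 24 > 3. Violating.
Others report (2, 26): truth gives 3; report 2 gives 24 > 3. Violating.
Others report (3, 24): truth gives 4; report 2 gives 24 > 4. Violating.
Others report (2, 2): truth gives 3; no alternative beats it.
Others report (2, 3): truth gives 3; no alternative beats it.
(Checking all 25 profiles: 6 have a profitable deviation, 19 do not.)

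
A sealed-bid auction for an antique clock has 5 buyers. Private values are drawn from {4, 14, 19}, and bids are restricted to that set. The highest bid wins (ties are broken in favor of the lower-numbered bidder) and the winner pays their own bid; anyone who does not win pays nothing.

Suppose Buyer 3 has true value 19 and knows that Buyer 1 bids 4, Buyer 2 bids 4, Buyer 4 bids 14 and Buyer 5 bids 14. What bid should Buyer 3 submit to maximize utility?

14

Bid 4: loses, pays 0, utility 0.
Bid 14: wins, pays 14, utility 19 - 14 = 5.
Bid 19: wins, pays 19, utility 19 - 19 = 0.
The best choice is 14 with utility 5.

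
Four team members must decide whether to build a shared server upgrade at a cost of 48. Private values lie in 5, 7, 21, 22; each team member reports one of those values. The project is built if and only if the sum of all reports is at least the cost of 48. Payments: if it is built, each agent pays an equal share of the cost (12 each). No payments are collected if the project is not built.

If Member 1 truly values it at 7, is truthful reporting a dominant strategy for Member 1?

Check each profile of the others' reports and compare truth against every alternative report.
Others report (5, 21, 21): truth gives -5, best alternative gives -5.
Others report (5, 21, 22): truth gives -5, best alternative gives -5.
Others report (5, 22, 21): truth gives -5, best alternative gives -5.
Others report (5, 22, 22): truth gives -5, best alternative gives -5.
Others report (7, 21, 21): truth gives -5, best alternative gives -5.
Others report (7, 21, 22): truth gives -5, best alternative gives -5.
(Remaining 58 profiles checked similarly; truth is weakly best in each.)
In every case the truthful report is at least as good as any alternative, so it is a dominant strategy.

Yes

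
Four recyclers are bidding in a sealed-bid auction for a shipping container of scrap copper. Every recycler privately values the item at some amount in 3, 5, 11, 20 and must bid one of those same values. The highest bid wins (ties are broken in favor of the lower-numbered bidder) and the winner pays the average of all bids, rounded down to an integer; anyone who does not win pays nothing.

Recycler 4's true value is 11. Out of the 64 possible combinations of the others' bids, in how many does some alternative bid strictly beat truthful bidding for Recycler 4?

13

Others bid (3, 3, 3): truth gives 6; bid 5 gives 8 > 6. Violating.
Others bid (3, 3, 11): truth gives 0; bid 20 gives 2 > 0. Violating.
Others bid (3, 5, 11): truth gives 0; bid 20 gives 2 > 0. Violating.
Others bid (3, 11, 3): truth gives 0; bid 20 gives 2 > 0. Violating.
Others bid (3, 3, 5): truth gives 6; no alternative beats it.
Others bid (3, 3, 20): truth gives 0; no alternative beats it.
(Checking all 64 profiles: 13 have a profitable deviation, 51 do not.)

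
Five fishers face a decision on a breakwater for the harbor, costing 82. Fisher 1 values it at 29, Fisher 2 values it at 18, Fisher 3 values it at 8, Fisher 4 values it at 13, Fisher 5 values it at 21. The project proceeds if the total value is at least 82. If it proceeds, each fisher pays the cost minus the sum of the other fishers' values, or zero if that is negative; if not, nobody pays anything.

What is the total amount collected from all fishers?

54

Total value 89 ≥ cost 82, so it is built.
Fisher 1: others sum to 60; max(0, 82 - 60) = 22.
Fisher 2: others sum to 71; max(0, 82 - 71) = 11.
Fisher 3: others sum to 81; max(0, 82 - 81) = 1.
Fisher 4: others sum to 76; max(0, 82 - 76) = 6.
Fisher 5: others sum to 68; max(0, 82 - 68) = 14.
Total collected = 22 + 11 + 1 + 6 + 14 = 54.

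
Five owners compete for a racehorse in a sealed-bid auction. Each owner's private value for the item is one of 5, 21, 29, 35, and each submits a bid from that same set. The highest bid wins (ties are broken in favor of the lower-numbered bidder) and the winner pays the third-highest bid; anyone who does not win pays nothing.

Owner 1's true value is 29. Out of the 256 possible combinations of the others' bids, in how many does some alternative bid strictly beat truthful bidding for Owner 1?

Others bid (5, 5, 5, 35): truth gives 0; bid 35 gives 24 > 0. Violating.
Others bid (5, 5, 21, 35): truth gives 0; bid 35 gives 8 > 0. Violating.
Others bid (5, 5, 35, 5): truth gives 0; bid 35 gives 24 > 0. Violating.
Others bid (5, 5, 35, 21): truth gives 0; bid 35 gives 8 > 0. Violating.
Others bid (5, 5, 5, 5): truth gives 24; no alternative beats it.
Others bid (5, 5, 5, 21): truth gives 24; no alternative beats it.
(Checking all 256 profiles: 32 have a profitable deviation, 224 do not.)

32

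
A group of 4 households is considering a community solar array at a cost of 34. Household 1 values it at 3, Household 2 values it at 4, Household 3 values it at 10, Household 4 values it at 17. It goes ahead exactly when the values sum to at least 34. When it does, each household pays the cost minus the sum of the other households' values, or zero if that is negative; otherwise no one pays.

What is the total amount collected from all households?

34

Total value 34 ≥ cost 34, so it is built.
Household 1: others sum to 31; max(0, 34 - 31) = 3.
Household 2: others sum to 30; max(0, 34 - 30) = 4.
Household 3: others sum to 24; max(0, 34 - 24) = 10.
Household 4: others sum to 17; max(0, 34 - 17) = 17.
Total collected = 3 + 4 + 10 + 17 = 34.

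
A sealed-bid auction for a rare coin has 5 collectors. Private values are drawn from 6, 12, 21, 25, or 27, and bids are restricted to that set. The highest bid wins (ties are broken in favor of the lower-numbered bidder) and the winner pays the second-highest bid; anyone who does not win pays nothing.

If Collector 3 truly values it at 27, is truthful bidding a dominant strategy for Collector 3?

Check each profile of the others' bids and compare truth against every alternative bid.
Others bid (6, 25, 6, 6): truth gives 2, best alternative gives 0.
Others bid (6, 25, 6, 12): truth gives 2, best alternative gives 0.
Others bid (6, 25, 6, 21): truth gives 2, best alternative gives 0.
Others bid (6, 25, 6, 25): truth gives 2, best alternative gives 0.
Others bid (6, 25, 12, 6): truth gives 2, best alternative gives 0.
Others bid (6, 25, 12, 12): truth gives 2, best alternative gives 0.
(Remaining 619 profiles checked similarly; truth is weakly best in each.)
In every case the truthful bid is at least as good as any alternative, so it is a dominant strategy.

Yes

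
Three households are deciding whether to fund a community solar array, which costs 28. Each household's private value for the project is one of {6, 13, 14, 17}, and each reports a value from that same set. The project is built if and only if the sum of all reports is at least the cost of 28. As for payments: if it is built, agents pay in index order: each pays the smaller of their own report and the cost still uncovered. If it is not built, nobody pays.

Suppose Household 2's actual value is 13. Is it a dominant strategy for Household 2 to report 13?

No

Consider the case where Household 1 reports 6 and Household 3 reports 17.
Truthful report 13: project built, pays 13, utility 13 - 13 = 0.
Report 6 instead: project built, pays 6, utility 13 - 6 = 7.
Since 7 > 0, reporting 6 is strictly better here, so truthful reporting is not dominant.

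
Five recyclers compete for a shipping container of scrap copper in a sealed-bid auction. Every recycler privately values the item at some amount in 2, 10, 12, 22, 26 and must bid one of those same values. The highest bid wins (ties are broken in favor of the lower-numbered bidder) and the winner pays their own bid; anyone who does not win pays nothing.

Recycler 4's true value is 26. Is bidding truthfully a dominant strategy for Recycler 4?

No

Consider the case where Recycler 1 bids 2, Recycler 2 bids 2, Recycler 3 bids 2 and Recycler 5 bids 2.
Truthful bid 26: wins, pays 26, utility 26 - 26 = 0.
Bid 10 instead: wins, pays 10, utility 26 - 10 = 16.
Since 16 > 0, bidding 10 is strictly better here, so truthful bidding is not dominant.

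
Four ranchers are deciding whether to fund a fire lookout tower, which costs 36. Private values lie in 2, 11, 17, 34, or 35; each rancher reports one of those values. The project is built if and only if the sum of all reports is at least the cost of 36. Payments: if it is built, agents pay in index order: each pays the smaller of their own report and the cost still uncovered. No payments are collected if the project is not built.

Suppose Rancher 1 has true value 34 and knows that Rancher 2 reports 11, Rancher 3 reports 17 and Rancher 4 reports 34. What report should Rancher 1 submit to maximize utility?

Report 2: project built, pays 2, utility 34 - 2 = 32.
Report 11: project built, pays 11, utility 34 - 11 = 23.
Report 17: project built, pays 17, utility 34 - 17 = 17.
Report 34: project built, pays 34, utility 34 - 34 = 0.
Report 35: project built, pays 35, utility 34 - 35 = -1.
The best choice is 2 with utility 32.

2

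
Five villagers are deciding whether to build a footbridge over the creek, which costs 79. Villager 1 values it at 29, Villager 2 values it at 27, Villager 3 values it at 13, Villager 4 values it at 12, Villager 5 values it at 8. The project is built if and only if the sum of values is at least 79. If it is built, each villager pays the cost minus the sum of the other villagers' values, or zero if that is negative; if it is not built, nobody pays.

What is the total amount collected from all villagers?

Total value 89 ≥ cost 79, so it is built.
Villager 1: others sum to 60; max(0, 79 - 60) = 19.
Villager 2: others sum to 62; max(0, 79 - 62) = 17.
Villager 3: others sum to 76; max(0, 79 - 76) = 3.
Villager 4: others sum to 77; max(0, 79 - 77) = 2.
Villager 5: others sum to 81; max(0, 79 - 81) = 0.
Total collected = 19 + 17 + 3 + 2 + 0 = 41.

41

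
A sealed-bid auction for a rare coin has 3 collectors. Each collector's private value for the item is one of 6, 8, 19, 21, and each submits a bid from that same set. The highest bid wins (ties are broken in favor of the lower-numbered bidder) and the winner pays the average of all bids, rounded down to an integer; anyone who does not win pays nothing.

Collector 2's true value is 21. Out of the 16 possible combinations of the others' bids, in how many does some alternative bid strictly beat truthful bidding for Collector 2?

Others bid (6, 6): truth gives 10; bid 8 gives 15 > 10. Violating.
Others bid (6, 8): truth gives 10; bid 8 gives 14 > 10. Violating.
Others bid (6, 19): truth gives 6; bid 19 gives 7 > 6. Violating.
Others bid (8, 8): truth gives 9; bid 19 gives 10 > 9. Violating.
Others bid (6, 21): truth gives 5; no alternative beats it.
Others bid (8, 6): truth gives 10; no alternative beats it.
(Checking all 16 profiles: 5 have a profitable deviation, 11 do not.)

5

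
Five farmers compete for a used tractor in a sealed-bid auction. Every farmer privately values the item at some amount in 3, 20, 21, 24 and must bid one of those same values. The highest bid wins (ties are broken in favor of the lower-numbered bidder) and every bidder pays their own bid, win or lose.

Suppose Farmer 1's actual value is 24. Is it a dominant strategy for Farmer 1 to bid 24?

No

Consider the case where Farmer 2 bids 3, Farmer 3 bids 3, Farmer 4 bids 3 and Farmer 5 bids 3.
Truthful bid 24: wins, pays 24, utility 24 - 24 = 0.
Bid 3 instead: wins, pays 3, utility 24 - 3 = 21.
Since 21 > 0, bidding 3 is strictly better here, so truthful bidding is not dominant.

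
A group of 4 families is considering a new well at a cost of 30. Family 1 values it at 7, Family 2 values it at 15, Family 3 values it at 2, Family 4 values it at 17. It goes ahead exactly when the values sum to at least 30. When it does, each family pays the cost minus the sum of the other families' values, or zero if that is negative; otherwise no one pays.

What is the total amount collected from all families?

Total value 41 ≥ cost 30, so it is built.
Family 1: others sum to 34; max(0, 30 - 34) = 0.
Family 2: others sum to 26; max(0, 30 - 26) = 4.
Family 3: others sum to 39; max(0, 30 - 39) = 0.
Family 4: others sum to 24; max(0, 30 - 24) = 6.
Total collected = 0 + 4 + 0 + 6 = 10.

10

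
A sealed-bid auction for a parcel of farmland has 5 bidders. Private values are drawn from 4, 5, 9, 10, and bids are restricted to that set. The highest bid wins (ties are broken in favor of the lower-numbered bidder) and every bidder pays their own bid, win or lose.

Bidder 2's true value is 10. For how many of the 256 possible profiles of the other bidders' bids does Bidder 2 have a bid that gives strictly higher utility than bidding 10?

Others bid (4, 4, 4, 4): truth gives 0; bid 5 gives 5 > 0. Violating.
Others bid (4, 4, 4, 5): truth gives 0; bid 5 gives 5 > 0. Violating.
Others bid (4, 4, 4, 9): truth gives 0; bid 9 gives 1 > 0. Violating.
Others bid (4, 4, 5, 4): truth gives 0; bid 5 gives 5 > 0. Violating.
Others bid (4, 4, 4, 10): truth gives 0; no alternative beats it.
Others bid (4, 4, 5, 10): truth gives 0; no alternative beats it.
(Checking all 256 profiles: 118 have a profitable deviation, 138 do not.)

118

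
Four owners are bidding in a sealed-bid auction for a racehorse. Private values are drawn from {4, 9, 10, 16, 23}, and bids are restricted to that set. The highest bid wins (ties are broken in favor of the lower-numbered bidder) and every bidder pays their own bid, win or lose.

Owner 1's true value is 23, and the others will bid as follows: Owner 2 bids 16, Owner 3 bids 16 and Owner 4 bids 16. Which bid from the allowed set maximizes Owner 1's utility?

Bid 4: loses but pays 4, utility -4.
Bid 9: loses but pays 9, utility -9.
Bid 10: loses but pays 10, utility -10.
Bid 16: wins, pays 16, utility 23 - 16 = 7.
Bid 23: wins, pays 23, utility 23 - 23 = 0.
The best choice is 16 with utility 7.

16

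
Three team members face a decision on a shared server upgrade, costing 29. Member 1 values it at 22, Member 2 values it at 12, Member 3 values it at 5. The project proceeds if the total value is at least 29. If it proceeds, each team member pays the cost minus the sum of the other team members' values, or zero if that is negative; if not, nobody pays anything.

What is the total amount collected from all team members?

Total value 39 ≥ cost 29, so it is built.
Member 1: others sum to 17; max(0, 29 - 17) = 12.
Member 2: others sum to 27; max(0, 29 - 27) = 2.
Member 3: others sum to 34; max(0, 29 - 34) = 0.
Total collected = 12 + 2 + 0 = 14.

14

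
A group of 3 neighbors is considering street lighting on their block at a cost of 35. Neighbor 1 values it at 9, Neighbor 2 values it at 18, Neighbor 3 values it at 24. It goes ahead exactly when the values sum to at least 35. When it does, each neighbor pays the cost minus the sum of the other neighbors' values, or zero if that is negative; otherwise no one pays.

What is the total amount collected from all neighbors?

10

Total value 51 ≥ cost 35, so it is built.
Neighbor 1: others sum to 42; max(0, 35 - 42) = 0.
Neighbor 2: others sum to 33; max(0, 35 - 33) = 2.
Neighbor 3: others sum to 27; max(0, 35 - 27) = 8.
Total collected = 0 + 2 + 8 = 10.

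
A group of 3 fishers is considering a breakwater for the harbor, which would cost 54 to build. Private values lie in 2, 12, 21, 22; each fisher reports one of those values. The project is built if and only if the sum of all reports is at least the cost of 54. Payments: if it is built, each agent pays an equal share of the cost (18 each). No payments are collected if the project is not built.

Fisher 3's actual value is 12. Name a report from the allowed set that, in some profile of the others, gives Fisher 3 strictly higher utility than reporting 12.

2

Suppose Fisher 1 reports 21 and Fisher 2 reports 21.
Report 12: project built, pays 18, utility 12 - 18 = -6.
Report 2: project not built, utility 0.
So reporting 2 beats truth here (0 > -6).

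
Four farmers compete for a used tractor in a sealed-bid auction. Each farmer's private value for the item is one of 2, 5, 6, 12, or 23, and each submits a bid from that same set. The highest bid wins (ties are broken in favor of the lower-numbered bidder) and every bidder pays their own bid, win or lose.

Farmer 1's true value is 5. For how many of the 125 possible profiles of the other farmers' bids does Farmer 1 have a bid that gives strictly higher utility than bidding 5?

118

Others bid (2, 2, 2): truth gives 0; bid 2 gives 3 > 0. Violating.
Others bid (2, 2, 6): truth gives -5; bid 6 gives -1 > -5. Violating.
Others bid (2, 2, 12): truth gives -5; bid 2 gives -2 > -5. Violating.
Others bid (2, 2, 23): truth gives -5; bid 2 gives -2 > -5. Violating.
Others bid (2, 2, 5): truth gives 0; no alternative beats it.
Others bid (2, 5, 2): truth gives 0; no alternative beats it.
(Checking all 125 profiles: 118 have a profitable deviation, 7 do not.)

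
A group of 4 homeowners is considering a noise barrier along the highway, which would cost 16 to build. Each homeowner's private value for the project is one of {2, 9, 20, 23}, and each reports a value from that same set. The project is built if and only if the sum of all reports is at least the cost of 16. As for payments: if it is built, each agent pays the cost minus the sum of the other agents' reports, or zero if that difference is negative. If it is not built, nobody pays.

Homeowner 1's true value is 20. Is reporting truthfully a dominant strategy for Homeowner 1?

Check each profile of the others' reports and compare truth against every alternative report.
Others report (2, 2, 20): truth gives 20, best alternative gives 20.
Others report (2, 2, 23): truth gives 20, best alternative gives 20.
Others report (2, 9, 9): truth gives 20, best alternative gives 20.
Others report (2, 9, 20): truth gives 20, best alternative gives 20.
Others report (2, 9, 23): truth gives 20, best alternative gives 20.
Others report (2, 20, 2): truth gives 20, best alternative gives 20.
(Remaining 58 profiles checked similarly; truth is weakly best in each.)
In every case the truthful report is at least as good as any alternative, so it is a dominant strategy.

Yes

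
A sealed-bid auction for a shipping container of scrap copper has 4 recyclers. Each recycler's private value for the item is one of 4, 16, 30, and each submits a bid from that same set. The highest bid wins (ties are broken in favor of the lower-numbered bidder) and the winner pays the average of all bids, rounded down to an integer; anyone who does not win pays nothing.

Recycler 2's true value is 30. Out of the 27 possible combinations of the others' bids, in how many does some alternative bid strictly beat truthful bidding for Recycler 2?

Others bid (4, 4, 4): truth gives 20; bid 16 gives 23 > 20. Violating.
Others bid (4, 4, 16): truth gives 17; bid 16 gives 20 > 17. Violating.
Others bid (4, 16, 4): truth gives 17; bid 16 gives 20 > 17. Violating.
Others bid (4, 16, 16): truth gives 14; bid 16 gives 17 > 14. Violating.
Others bid (4, 4, 30): truth gives 13; no alternative beats it.
Others bid (4, 16, 30): truth gives 10; no alternative beats it.
(Checking all 27 profiles: 4 have a profitable deviation, 23 do not.)

4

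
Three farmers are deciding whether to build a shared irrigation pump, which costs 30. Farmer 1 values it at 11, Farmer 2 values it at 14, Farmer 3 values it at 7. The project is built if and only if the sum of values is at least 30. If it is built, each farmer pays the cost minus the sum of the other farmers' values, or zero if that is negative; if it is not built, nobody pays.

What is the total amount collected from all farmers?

Total value 32 ≥ cost 30, so it is built.
Farmer 1: others sum to 21; max(0, 30 - 21) = 9.
Farmer 2: others sum to 18; max(0, 30 - 18) = 12.
Farmer 3: others sum to 25; max(0, 30 - 25) = 5.
Total collected = 9 + 12 + 5 = 26.

26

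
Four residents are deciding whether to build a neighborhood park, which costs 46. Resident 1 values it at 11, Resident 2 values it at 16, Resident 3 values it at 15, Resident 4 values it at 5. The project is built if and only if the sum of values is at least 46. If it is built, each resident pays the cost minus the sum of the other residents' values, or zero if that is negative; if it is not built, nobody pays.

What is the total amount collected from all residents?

43

Total value 47 ≥ cost 46, so it is built.
Resident 1: others sum to 36; max(0, 46 - 36) = 10.
Resident 2: others sum to 31; max(0, 46 - 31) = 15.
Resident 3: others sum to 32; max(0, 46 - 32) = 14.
Resident 4: others sum to 42; max(0, 46 - 42) = 4.
Total collected = 10 + 15 + 14 + 4 = 43.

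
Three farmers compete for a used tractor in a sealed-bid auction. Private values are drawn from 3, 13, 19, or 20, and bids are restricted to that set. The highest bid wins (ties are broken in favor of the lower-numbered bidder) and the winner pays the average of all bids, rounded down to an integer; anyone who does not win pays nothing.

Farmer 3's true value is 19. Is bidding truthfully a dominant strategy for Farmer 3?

Consider the case where Farmer 1 bids 3 and Farmer 2 bids 3.
Truthful bid 19: wins, pays 8, utility 19 - 8 = 11.
Bid 13 instead: wins, pays 6, utility 19 - 6 = 13.
Since 13 > 11, bidding 13 is strictly better here, so truthful bidding is not dominant.

No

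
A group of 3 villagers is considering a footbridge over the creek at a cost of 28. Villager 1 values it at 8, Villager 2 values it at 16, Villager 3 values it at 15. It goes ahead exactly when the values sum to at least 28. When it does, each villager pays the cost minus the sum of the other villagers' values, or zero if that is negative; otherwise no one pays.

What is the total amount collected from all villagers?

9

Total value 39 ≥ cost 28, so it is built.
Villager 1: others sum to 31; max(0, 28 - 31) = 0.
Villager 2: others sum to 23; max(0, 28 - 23) = 5.
Villager 3: others sum to 24; max(0, 28 - 24) = 4.
Total collected = 0 + 5 + 4 = 9.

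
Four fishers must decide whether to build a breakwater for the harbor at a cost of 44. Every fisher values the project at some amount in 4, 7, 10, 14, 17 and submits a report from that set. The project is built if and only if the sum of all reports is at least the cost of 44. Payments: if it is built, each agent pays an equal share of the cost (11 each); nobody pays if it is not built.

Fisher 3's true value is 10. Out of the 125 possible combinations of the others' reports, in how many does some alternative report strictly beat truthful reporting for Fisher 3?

Others report (4, 14, 17): truth gives -1; report 4 gives 0 > -1. Violating.
Others report (4, 17, 14): truth gives -1; report 4 gives 0 > -1. Violating.
Others report (4, 17, 17): truth gives -1; report 4 gives 0 > -1. Violating.
Others report (7, 10, 17): truth gives -1; report 4 gives 0 > -1. Violating.
Others report (4, 4, 4): truth gives 0; no alternative beats it.
Others report (4, 4, 7): truth gives 0; no alternative beats it.
(Checking all 125 profiles: 33 have a profitable deviation, 92 do not.)

33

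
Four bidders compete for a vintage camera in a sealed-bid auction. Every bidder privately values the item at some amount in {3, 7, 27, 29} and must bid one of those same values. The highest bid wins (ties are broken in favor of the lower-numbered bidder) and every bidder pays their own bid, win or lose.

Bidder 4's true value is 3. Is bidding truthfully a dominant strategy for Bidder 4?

Yes

Check each profile of the others' bids and compare truth against every alternative bid.
Others bid (3, 3, 7): truth gives -3, best alternative gives -7.
Others bid (3, 3, 27): truth gives -3, best alternative gives -7.
Others bid (3, 3, 29): truth gives -3, best alternative gives -7.
Others bid (3, 7, 3): truth gives -3, best alternative gives -7.
Others bid (3, 7, 7): truth gives -3, best alternative gives -7.
Others bid (3, 7, 27): truth gives -3, best alternative gives -7.
(Remaining 58 profiles checked similarly; truth is weakly best in each.)
In every case the truthful bid is at least as good as any alternative, so it is a dominant strategy.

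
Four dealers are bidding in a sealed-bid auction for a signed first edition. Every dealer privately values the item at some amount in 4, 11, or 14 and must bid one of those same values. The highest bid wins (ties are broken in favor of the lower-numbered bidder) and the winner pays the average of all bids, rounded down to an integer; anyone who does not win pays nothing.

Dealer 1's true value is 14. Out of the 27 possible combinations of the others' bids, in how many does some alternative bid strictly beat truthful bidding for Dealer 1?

Others bid (4, 4, 4): truth gives 8; bid 4 gives 10 > 8. Violating.
Others bid (4, 4, 11): truth gives 6; bid 11 gives 7 > 6. Violating.
Others bid (4, 11, 4): truth gives 6; bid 11 gives 7 > 6. Violating.
Others bid (4, 11, 11): truth gives 4; bid 11 gives 5 > 4. Violating.
Others bid (4, 4, 14): truth gives 5; no alternative beats it.
Others bid (4, 11, 14): truth gives 4; no alternative beats it.
(Checking all 27 profiles: 7 have a profitable deviation, 20 do not.)

7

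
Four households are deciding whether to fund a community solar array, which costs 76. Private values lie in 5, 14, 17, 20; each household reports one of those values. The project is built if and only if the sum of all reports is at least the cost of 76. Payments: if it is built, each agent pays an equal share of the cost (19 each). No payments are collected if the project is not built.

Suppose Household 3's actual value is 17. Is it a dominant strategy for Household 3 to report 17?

No

Consider the case where Household 1 reports 20, Household 2 reports 20 and Household 4 reports 20.
Truthful report 17: project built, pays 19, utility 17 - 19 = -2.
Report 5 instead: project not built, utility 0.
Since 0 > -2, reporting 5 is strictly better here, so truthful reporting is not dominant.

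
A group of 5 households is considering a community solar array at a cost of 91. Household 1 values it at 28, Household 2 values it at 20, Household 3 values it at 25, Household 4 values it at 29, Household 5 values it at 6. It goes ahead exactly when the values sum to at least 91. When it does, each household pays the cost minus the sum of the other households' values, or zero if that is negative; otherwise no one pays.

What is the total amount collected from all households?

Total value 108 ≥ cost 91, so it is built.
Household 1: others sum to 80; max(0, 91 - 80) = 11.
Household 2: others sum to 88; max(0, 91 - 88) = 3.
Household 3: others sum to 83; max(0, 91 - 83) = 8.
Household 4: others sum to 79; max(0, 91 - 79) = 12.
Household 5: others sum to 102; max(0, 91 - 102) = 0.
Total collected = 11 + 3 + 8 + 12 + 0 = 34.

34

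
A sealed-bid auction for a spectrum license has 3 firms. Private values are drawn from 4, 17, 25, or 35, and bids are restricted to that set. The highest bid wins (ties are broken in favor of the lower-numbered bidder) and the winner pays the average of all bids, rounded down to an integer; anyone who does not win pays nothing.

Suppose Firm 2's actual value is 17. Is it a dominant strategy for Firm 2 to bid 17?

No

Consider the case where Firm 1 bids 17 and Firm 3 bids 4.
Truthful bid 17: loses, pays 0, utility 0.
Bid 25 instead: wins, pays 15, utility 17 - 15 = 2.
Since 2 > 0, bidding 25 is strictly better here, so truthful bidding is not dominant.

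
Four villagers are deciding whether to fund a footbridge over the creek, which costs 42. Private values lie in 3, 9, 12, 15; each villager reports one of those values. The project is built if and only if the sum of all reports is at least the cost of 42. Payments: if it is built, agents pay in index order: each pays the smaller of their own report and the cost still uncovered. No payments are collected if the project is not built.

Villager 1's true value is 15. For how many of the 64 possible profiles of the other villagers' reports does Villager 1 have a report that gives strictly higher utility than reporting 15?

35

Others report (3, 12, 15): truth gives 0; report 12 gives 3 > 0. Violating.
Others report (3, 15, 12): truth gives 0; report 12 gives 3 > 0. Violating.
Others report (3, 15, 15): truth gives 0; report 9 gives 6 > 0. Violating.
Others report (9, 9, 12): truth gives 0; report 12 gives 3 > 0. Violating.
Others report (3, 3, 3): truth gives 0; no alternative beats it.
Others report (3, 3, 9): truth gives 0; no alternative beats it.
(Checking all 64 profiles: 35 have a profitable deviation, 29 do not.)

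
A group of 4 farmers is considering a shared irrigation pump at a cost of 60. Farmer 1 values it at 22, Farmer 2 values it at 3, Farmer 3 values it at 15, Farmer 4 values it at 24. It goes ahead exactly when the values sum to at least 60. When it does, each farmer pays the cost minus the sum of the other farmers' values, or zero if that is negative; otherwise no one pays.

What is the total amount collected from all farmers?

49

Total value 64 ≥ cost 60, so it is built.
Farmer 1: others sum to 42; max(0, 60 - 42) = 18.
Farmer 2: others sum to 61; max(0, 60 - 61) = 0.
Farmer 3: others sum to 49; max(0, 60 - 49) = 11.
Farmer 4: others sum to 40; max(0, 60 - 40) = 20.
Total collected = 18 + 0 + 11 + 20 = 49.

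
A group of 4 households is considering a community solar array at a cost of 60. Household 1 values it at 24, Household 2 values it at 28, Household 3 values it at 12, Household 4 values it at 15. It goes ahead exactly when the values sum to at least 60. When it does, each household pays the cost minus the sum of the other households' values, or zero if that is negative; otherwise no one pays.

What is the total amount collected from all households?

14

Total value 79 ≥ cost 60, so it is built.
Household 1: others sum to 55; max(0, 60 - 55) = 5.
Household 2: others sum to 51; max(0, 60 - 51) = 9.
Household 3: others sum to 67; max(0, 60 - 67) = 0.
Household 4: others sum to 64; max(0, 60 - 64) = 0.
Total collected = 5 + 9 + 0 + 0 = 14.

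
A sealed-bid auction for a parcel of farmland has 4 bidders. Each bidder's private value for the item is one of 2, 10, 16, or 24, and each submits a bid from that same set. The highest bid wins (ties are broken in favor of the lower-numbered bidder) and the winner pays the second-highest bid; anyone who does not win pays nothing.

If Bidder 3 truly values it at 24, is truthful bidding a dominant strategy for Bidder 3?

Check each profile of the others' bids and compare truth against every alternative bid.
Others bid (2, 16, 2): truth gives 8, best alternative gives 0.
Others bid (2, 16, 10): truth gives 8, best alternative gives 0.
Others bid (2, 16, 16): truth gives 8, best alternative gives 0.
Others bid (10, 16, 2): truth gives 8, best alternative gives 0.
Others bid (10, 16, 10): truth gives 8, best alternative gives 0.
Others bid (10, 16, 16): truth gives 8, best alternative gives 0.
(Remaining 58 profiles checked similarly; truth is weakly best in each.)
In every case the truthful bid is at least as good as any alternative, so it is a dominant strategy.

Yes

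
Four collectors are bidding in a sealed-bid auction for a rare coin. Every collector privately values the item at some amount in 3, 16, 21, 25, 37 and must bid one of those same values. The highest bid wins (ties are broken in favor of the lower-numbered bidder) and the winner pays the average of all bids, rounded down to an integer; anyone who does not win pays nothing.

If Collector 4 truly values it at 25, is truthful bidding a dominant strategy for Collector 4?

Consider the case where Collector 1 bids 3, Collector 2 bids 3 and Collector 3 bids 3.
Truthful bid 25: wins, pays 8, utility 25 - 8 = 17.
Bid 16 instead: wins, pays 6, utility 25 - 6 = 19.
Since 19 > 17, bidding 16 is strictly better here, so truthful bidding is not dominant.

No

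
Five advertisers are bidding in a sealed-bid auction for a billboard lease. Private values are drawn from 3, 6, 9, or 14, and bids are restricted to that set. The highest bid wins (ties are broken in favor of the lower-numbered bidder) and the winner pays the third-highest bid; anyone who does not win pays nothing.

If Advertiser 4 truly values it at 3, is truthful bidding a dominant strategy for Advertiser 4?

Yes

Check each profile of the others' bids and compare truth against every alternative bid.
Others bid (3, 3, 3, 3): truth gives 0, best alternative gives 0.
Others bid (3, 3, 3, 6): truth gives 0, best alternative gives 0.
Others bid (3, 3, 3, 9): truth gives 0, best alternative gives 0.
Others bid (3, 3, 3, 14): truth gives 0, best alternative gives 0.
Others bid (3, 3, 6, 3): truth gives 0, best alternative gives 0.
Others bid (3, 3, 6, 6): truth gives 0, best alternative gives 0.
(Remaining 250 profiles checked similarly; truth is weakly best in each.)
In every case the truthful bid is at least as good as any alternative, so it is a dominant strategy.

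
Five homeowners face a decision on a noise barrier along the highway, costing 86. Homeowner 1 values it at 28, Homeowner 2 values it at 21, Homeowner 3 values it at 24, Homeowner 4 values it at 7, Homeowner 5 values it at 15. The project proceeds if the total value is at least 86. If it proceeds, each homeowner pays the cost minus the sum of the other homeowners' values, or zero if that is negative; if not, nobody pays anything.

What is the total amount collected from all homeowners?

52

Total value 95 ≥ cost 86, so it is built.
Homeowner 1: others sum to 67; max(0, 86 - 67) = 19.
Homeowner 2: others sum to 74; max(0, 86 - 74) = 12.
Homeowner 3: others sum to 71; max(0, 86 - 71) = 15.
Homeowner 4: others sum to 88; max(0, 86 - 88) = 0.
Homeowner 5: others sum to 80; max(0, 86 - 80) = 6.
Total collected = 19 + 12 + 15 + 0 + 6 = 52.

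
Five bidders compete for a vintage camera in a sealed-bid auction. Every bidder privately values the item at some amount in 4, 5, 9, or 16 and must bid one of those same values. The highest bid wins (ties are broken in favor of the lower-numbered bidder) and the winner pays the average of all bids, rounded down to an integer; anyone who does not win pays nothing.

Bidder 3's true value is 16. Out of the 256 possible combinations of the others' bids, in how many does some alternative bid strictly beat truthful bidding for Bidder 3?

Others bid (4, 4, 4, 4): truth gives 10; bid 5 gives 12 > 10. Violating.
Others bid (4, 4, 4, 5): truth gives 10; bid 5 gives 12 > 10. Violating.
Others bid (4, 4, 4, 9): truth gives 9; bid 9 gives 10 > 9. Violating.
Others bid (4, 4, 5, 4): truth gives 10; bid 5 gives 12 > 10. Violating.
Others bid (4, 4, 4, 16): truth gives 8; no alternative beats it.
Others bid (4, 4, 5, 16): truth gives 7; no alternative beats it.
(Checking all 256 profiles: 36 have a profitable deviation, 220 do not.)

36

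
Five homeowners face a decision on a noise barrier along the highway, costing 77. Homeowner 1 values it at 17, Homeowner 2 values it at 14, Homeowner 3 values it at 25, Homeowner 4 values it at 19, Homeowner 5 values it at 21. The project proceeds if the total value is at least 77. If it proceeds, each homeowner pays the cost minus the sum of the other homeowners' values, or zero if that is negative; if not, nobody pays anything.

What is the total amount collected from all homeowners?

Total value 96 ≥ cost 77, so it is built.
Homeowner 1: others sum to 79; max(0, 77 - 79) = 0.
Homeowner 2: others sum to 82; max(0, 77 - 82) = 0.
Homeowner 3: others sum to 71; max(0, 77 - 71) = 6.
Homeowner 4: others sum to 77; max(0, 77 - 77) = 0.
Homeowner 5: others sum to 75; max(0, 77 - 75) = 2.
Total collected = 0 + 0 + 6 + 0 + 2 = 8.

8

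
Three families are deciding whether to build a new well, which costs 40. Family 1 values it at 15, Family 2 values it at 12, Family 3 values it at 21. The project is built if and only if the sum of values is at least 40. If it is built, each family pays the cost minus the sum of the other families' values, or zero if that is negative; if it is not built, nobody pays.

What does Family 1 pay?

7

Total value 48 ≥ cost 40, so the project is built.
The other families' values sum to 33.
Cost minus that sum is 40 - 33 = 7.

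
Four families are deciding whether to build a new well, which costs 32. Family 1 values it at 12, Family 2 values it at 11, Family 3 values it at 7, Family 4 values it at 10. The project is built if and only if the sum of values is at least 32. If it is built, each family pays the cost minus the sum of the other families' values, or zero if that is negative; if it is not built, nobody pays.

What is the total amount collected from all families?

9

Total value 40 ≥ cost 32, so it is built.
Family 1: others sum to 28; max(0, 32 - 28) = 4.
Family 2: others sum to 29; max(0, 32 - 29) = 3.
Family 3: others sum to 33; max(0, 32 - 33) = 0.
Family 4: others sum to 30; max(0, 32 - 30) = 2.
Total collected = 4 + 3 + 0 + 2 = 9.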